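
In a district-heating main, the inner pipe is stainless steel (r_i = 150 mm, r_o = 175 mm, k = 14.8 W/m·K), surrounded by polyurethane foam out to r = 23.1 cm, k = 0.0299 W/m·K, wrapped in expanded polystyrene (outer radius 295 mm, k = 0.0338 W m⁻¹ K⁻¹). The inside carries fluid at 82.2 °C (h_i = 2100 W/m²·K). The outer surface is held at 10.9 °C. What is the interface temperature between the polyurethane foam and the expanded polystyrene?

Treat each layer as a resistance in series:
  R'_conv,in = 1/(2πr h) = 1/(2π·0.150·2100) = 5.053×10^-4 m·K/W
  R'_stainless steel = ln(0.175/0.150)/(2πk) = 0.1542/(2π·14.8) = 0.001658 m·K/W
  R'_polyurethane foam = ln(0.231/0.175)/(2πk) = 0.2776/(2π·0.0299) = 1.478 m·K/W
  R'_expanded polystyrene = ln(0.295/0.231)/(2πk) = 0.2446/(2π·0.0338) = 1.152 m·K/W
ΣR = 5.053×10^-4 + 0.001658 + 1.478 + 1.152 = 2.632 m·K/W
Q' = ΔT/ΣR = (82.2 °C − 10.9 °C)/2.632 = 27.09 W/m
From the inner boundary to the polyurethane foam/expanded polystyrene interface, ΣR_partial = 1.480 m·K/W.
T_interface = T_in − Q'·ΣR_partial = 82.2 °C − (27.09)(1.480) = 42.1 °C

T = 42.1 °C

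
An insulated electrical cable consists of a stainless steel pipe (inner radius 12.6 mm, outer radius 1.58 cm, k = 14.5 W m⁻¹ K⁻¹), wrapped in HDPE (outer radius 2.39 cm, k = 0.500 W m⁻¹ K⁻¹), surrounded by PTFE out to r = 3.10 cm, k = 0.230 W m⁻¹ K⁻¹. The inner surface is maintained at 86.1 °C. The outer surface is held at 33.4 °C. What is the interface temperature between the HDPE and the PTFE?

Resistance network (inner→outer):
  R'_stainless steel = ln(0.0158/0.0126)/(2πk) = 0.2263/(2π·14.5) = 0.002484 m·K/W
  R'_HDPE = ln(0.0239/0.0158)/(2πk) = 0.4139/(2π·0.500) = 0.1317 m·K/W
  R'_PTFE = ln(0.0310/0.0239)/(2πk) = 0.2601/(2π·0.230) = 0.1800 m·K/W
ΣR = 0.002484 + 0.1317 + 0.1800 = 0.3142 m·K/W
Q' = ΔT/ΣR = (86.1 °C − 33.4 °C)/0.3142 = 167.7 W/m
From the inner boundary to the HDPE/PTFE interface, ΣR_partial = 0.1342 m·K/W.
T_interface = T_in − Q'·ΣR_partial = 86.1 °C − (167.7)(0.1342) = 63.6 °C

T = 63.6 °C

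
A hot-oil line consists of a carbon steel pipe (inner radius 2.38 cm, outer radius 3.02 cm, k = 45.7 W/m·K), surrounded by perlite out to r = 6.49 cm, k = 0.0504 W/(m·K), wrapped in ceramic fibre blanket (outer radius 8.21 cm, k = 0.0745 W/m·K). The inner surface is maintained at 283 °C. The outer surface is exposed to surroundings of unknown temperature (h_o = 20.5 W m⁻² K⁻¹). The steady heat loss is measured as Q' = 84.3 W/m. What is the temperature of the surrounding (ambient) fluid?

Series resistances:
  R'_carbon steel = ln(0.0302/0.0238)/(2πk) = 0.2382/(2π·45.7) = 8.294×10^-4 m·K/W
  R'_perlite = ln(0.0649/0.0302)/(2πk) = 0.7650/(2π·0.0504) = 2.416 m·K/W
  R'_ceramic fibre blanket = ln(0.0821/0.0649)/(2πk) = 0.2351/(2π·0.0745) = 0.5022 m·K/W
  R'_conv,out = 1/(2πr h) = 1/(2π·0.0821·20.5) = 0.09456 m·K/W
ΣR = 3.013 m·K/W
ΔT = Q'·ΣR = 84.3 × 3.013 = 254.0 K
Heat flows outward, so T_out = T_in − ΔT = 283 − 254.0 = 29.0 °C

T_out = 29.0 °C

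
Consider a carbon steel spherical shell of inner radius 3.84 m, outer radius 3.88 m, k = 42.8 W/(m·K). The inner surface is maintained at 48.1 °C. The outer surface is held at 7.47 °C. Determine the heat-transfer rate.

Q = 4πk·ΔT/(1/r₁ − 1/r₂) = 4π × 42.8 × 40.63 / (1/3.84 − 1/3.88) = 8.14×10^6 W

Q = 8140 kW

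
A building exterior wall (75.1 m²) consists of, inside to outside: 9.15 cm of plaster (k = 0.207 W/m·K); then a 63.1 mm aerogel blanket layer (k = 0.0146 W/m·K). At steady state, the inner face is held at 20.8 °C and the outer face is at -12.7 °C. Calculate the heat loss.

Q = 528 W

Series thermal resistances, inner to outer:
  R_plaster = L/(kA) = 0.0915/(0.207·75.1) = 0.005886 K/W
  R_aerogel blanket = L/(kA) = 0.0631/(0.0146·75.1) = 0.05755 K/W
ΣR = 0.005886 + 0.05755 = 0.06344 K/W
Q = ΔT/ΣR = (20.8 °C − -12.7 °C)/0.06344 = 528 W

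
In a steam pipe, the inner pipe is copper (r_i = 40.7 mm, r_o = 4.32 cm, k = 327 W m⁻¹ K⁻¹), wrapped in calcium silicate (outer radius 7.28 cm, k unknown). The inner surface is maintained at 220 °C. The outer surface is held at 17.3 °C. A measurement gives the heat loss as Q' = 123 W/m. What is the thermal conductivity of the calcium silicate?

k = 0.0504 W/m·K

ΣR = ΔT/Q' = |220 − 17.3|/123 = 1.648 m·K/W
Known resistances:
  R'_copper = ln(0.0432/0.0407)/(2πk) = 0.05961/(2π·327) = 2.901×10^-5 m·K/W
R_calcium silicate = ΣR − ΣR_known = 1.648 − 2.901×10^-5 = 1.648 m·K/W
ln(r₂/r₁)/(2πk) = 1.648 ⇒ k = 0.5219/(2π·1.648) = 0.0504 W/m·K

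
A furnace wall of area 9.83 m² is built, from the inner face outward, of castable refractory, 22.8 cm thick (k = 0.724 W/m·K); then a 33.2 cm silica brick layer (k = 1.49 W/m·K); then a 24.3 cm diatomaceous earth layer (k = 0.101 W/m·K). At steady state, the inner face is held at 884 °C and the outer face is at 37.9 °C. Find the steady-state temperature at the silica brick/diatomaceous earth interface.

Resistance network (inner→outer):
  R_castable refractory = L/(kA) = 0.228/(0.724·9.83) = 0.03204 K/W
  R_silica brick = L/(kA) = 0.332/(1.49·9.83) = 0.02267 K/W
  R_diatomaceous earth = L/(kA) = 0.243/(0.101·9.83) = 0.2448 K/W
ΣR = 0.03204 + 0.02267 + 0.2448 = 0.2995 K/W
Q = ΔT/ΣR = (884 °C − 37.9 °C)/0.2995 = 2825 W
From the inner boundary to the silica brick/diatomaceous earth interface, ΣR_partial = 0.05471 K/W.
T_interface = T_in − Q·ΣR_partial = 884 °C − (2825)(0.05471) = 729 °C

T = 729 °C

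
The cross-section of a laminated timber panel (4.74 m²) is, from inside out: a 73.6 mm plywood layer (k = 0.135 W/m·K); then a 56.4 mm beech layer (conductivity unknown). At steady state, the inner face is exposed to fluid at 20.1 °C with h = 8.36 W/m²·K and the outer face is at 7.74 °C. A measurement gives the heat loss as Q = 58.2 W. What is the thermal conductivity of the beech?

ΣR = ΔT/Q = |20.1 − 7.74|/58.2 = 0.2124 K/W
Known resistances:
  R_conv,in = 1/(hA) = 1/(8.36·4.74) = 0.02524 K/W
  R_plywood = L/(kA) = 0.0736/(0.135·4.74) = 0.1150 K/W
R_beech = ΣR − ΣR_known = 0.2124 − 0.1402 = 0.07220 K/W
L/(kA) = 0.07220 ⇒ k = 0.0564/(0.07220·4.74) = 0.165 W/m·K

k = 0.165 W/m·K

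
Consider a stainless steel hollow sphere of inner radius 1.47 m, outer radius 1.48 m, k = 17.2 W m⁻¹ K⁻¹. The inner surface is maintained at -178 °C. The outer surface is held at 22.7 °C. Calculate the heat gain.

Q = 4πk·ΔT/(1/r₁ − 1/r₂) = 4π × 17.2 × 200.7 / (1/1.47 − 1/1.48) = 9.44×10^6 W

Q = 9440 kW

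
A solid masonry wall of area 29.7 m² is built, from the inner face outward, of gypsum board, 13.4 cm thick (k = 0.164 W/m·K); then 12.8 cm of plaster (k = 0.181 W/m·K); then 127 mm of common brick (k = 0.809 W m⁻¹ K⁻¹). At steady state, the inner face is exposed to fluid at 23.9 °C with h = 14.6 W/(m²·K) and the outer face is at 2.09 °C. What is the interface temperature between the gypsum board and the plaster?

Resistance network (inner→outer):
  R_conv,in = 1/(hA) = 1/(14.6·29.7) = 0.002306 K/W
  R_gypsum board = L/(kA) = 0.134/(0.164·29.7) = 0.02751 K/W
  R_plaster = L/(kA) = 0.128/(0.181·29.7) = 0.02381 K/W
  R_common brick = L/(kA) = 0.127/(0.809·29.7) = 0.005286 K/W
ΣR = 0.002306 + 0.02751 + 0.02381 + 0.005286 = 0.05891 K/W
Q = ΔT/ΣR = (23.9 °C − 2.09 °C)/0.05891 = 370.2 W
From the inner boundary to the gypsum board/plaster interface, ΣR_partial = 0.02982 K/W.
T_interface = T_in − Q·ΣR_partial = 23.9 °C − (370.2)(0.02982) = 12.9 °C

T = 12.9 °C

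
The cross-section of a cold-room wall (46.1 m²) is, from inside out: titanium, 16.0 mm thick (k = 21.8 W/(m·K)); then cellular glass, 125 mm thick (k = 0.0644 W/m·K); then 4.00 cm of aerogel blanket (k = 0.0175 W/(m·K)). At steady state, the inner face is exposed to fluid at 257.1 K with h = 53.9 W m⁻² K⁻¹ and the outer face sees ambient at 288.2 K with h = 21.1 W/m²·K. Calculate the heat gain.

Q = 334 W

Resistance network (inner→outer):
  R_conv,in = 1/(hA) = 1/(53.9·46.1) = 4.024×10^-4 K/W
  R_titanium = L/(kA) = 0.0160/(21.8·46.1) = 1.592×10^-5 K/W
  R_cellular glass = L/(kA) = 0.125/(0.0644·46.1) = 0.04210 K/W
  R_aerogel blanket = L/(kA) = 0.0400/(0.0175·46.1) = 0.04958 K/W
  R_conv,out = 1/(hA) = 1/(21.1·46.1) = 0.001028 K/W
ΣR = 4.024×10^-4 + 1.592×10^-5 + 0.04210 + 0.04958 + 0.001028 = 0.09313 K/W
Q = ΔT/ΣR = (257.1 K − 288.2 K)/0.09313 = -334 W
(Negative Q ⇒ heat flows inward; heat gain = 334 W.)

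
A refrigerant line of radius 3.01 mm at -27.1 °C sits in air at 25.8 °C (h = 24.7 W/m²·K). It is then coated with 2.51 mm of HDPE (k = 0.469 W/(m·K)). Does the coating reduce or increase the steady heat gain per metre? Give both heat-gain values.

Critical radius for a cylinder: r_cr = k/h = 0.0190 m = 1.90 cm.
Outer radius after coating: r₂ = 0.00301 + 0.00251 = 0.00552 m.
Since r₁ < r_cr and r₂ ≤ r_cr, the coating moves toward the maximum at r_cr — heat gain rises.
Bare: R = 1/(2πr₁h) = 2.141 m·K/W; Q = 52.9/2.141 = 24.7 W/m.
Coated: R = R_cond + R_conv = 1.373 m·K/W; Q = 52.9/1.373 = 38.5 W/m.

increases: 24.7 → 38.5 W/m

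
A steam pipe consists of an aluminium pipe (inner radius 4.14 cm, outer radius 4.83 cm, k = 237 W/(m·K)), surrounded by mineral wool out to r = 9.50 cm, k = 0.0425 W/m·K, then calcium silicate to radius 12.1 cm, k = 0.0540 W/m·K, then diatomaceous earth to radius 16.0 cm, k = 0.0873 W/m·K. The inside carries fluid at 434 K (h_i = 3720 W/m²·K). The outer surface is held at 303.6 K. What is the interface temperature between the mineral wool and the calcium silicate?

Series thermal resistances, inner to outer:
  R'_conv,in = 1/(2πr h) = 1/(2π·0.0414·3720) = 0.001033 m·K/W
  R'_aluminium = ln(0.0483/0.0414)/(2πk) = 0.1542/(2π·237) = 1.035×10^-4 m·K/W
  R'_mineral wool = ln(0.0950/0.0483)/(2πk) = 0.6764/(2π·0.0425) = 2.533 m·K/W
  R'_calcium silicate = ln(0.121/0.0950)/(2πk) = 0.2419/(2π·0.0540) = 0.7130 m·K/W
  R'_diatomaceous earth = ln(0.160/0.121)/(2πk) = 0.2794/(2π·0.0873) = 0.5093 m·K/W
ΣR = 0.001033 + 1.035×10^-4 + 2.533 + 0.7130 + 0.5093 = 3.756 m·K/W
Q' = ΔT/ΣR = (434 K − 303.6 K)/3.756 = 34.72 W/m
From the inner boundary to the mineral wool/calcium silicate interface, ΣR_partial = 2.534 m·K/W.
T_interface = T_in − Q'·ΣR_partial = 434 K − (34.72)(2.534) = 346.0 K

T = 346.0 K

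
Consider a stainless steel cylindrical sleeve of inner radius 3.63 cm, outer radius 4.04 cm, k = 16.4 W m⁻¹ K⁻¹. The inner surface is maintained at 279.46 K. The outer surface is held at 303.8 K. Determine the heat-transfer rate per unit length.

Q' = 2πk·ΔT/ln(r₂/r₁) = 2π × 16.4 × 24.34 / ln(0.0404/0.0363) = 23400 W/m

Q' = 23400 W/m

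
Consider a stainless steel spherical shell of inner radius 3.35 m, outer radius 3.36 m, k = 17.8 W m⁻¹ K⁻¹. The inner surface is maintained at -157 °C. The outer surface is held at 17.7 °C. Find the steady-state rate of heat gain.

Q = 4πk·ΔT/(1/r₁ − 1/r₂) = 4π × 17.8 × 174.7 / (1/3.35 − 1/3.36) = 4.40×10^7 W

Q = 44000 kW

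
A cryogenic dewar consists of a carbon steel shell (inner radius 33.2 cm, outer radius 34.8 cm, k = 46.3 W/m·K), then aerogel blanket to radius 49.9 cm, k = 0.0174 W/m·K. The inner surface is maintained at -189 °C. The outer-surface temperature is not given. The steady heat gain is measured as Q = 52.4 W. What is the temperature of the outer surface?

T_out = 19.4 °C

Sum the resistances:
  R_carbon steel = (1/0.332 − 1/0.348)/(4πk) = 0.1385/(4π·46.3) = 2.380×10^-4 K/W
  R_aerogel blanket = (1/0.348 − 1/0.499)/(4πk) = 0.8696/(4π·0.0174) = 3.977 K/W
ΣR = 3.977 K/W
ΔT = Q·ΣR = 52.4 × 3.977 = 208.4 K
Heat flows inward, so T_out = T_in + ΔT = -189 + 208.4 = 19.4 °C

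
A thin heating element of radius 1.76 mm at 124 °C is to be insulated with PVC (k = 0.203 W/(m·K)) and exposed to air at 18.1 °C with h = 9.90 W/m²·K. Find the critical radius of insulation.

r_cr = 2.05 cm

For a cylinder, r_cr = k_ins/h = 0.203/9.90 = 0.0205 m = 2.05 cm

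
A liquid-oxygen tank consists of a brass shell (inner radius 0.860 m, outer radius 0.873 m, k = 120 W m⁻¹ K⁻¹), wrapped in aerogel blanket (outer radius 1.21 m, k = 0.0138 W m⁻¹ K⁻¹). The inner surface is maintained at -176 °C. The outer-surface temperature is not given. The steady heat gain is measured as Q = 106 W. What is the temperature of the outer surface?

T_out = 19.0 °C

Series resistances:
  R_brass = (1/0.860 − 1/0.873)/(4πk) = 0.01732/(4π·120) = 1.148×10^-5 K/W
  R_aerogel blanket = (1/0.873 − 1/1.21)/(4πk) = 0.3190/(4π·0.0138) = 1.840 K/W
ΣR = 1.840 K/W
ΔT = Q·ΣR = 106 × 1.840 = 195.0 K
Heat flows inward, so T_out = T_in + ΔT = -176 + 195.0 = 19.0 °C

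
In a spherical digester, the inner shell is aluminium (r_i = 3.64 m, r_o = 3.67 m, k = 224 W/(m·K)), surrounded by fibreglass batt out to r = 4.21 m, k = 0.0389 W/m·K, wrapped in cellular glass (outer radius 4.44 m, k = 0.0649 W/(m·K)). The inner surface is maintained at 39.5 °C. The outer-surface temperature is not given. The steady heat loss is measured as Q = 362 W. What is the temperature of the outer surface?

Series resistances:
  R_aluminium = (1/3.64 − 1/3.67)/(4πk) = 0.002246/(4π·224) = 7.978×10^-7 K/W
  R_fibreglass batt = (1/3.67 − 1/4.21)/(4πk) = 0.03495/(4π·0.0389) = 0.07150 K/W
  R_cellular glass = (1/4.21 − 1/4.44)/(4πk) = 0.01230/(4π·0.0649) = 0.01509 K/W
ΣR = 0.08658 K/W
ΔT = Q·ΣR = 362 × 0.08658 = 31.34 K
Heat flows outward, so T_out = T_in − ΔT = 39.5 − 31.34 = 8.16 °C

T_out = 8.16 °C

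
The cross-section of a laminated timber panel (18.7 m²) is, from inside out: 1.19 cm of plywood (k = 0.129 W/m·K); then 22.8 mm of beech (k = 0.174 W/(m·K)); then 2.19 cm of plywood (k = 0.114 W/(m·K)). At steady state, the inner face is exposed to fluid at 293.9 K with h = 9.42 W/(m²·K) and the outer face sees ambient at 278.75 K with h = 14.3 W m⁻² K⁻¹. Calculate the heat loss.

Q = 479 W

Resistance network (inner→outer):
  R_conv,in = 1/(hA) = 1/(9.42·18.7) = 0.005677 K/W
  R_plywood = L/(kA) = 0.0119/(0.129·18.7) = 0.004933 K/W
  R_beech = L/(kA) = 0.0228/(0.174·18.7) = 0.007007 K/W
  R_plywood = L/(kA) = 0.0219/(0.114·18.7) = 0.01027 K/W
  R_conv,out = 1/(hA) = 1/(14.3·18.7) = 0.003740 K/W
ΣR = 0.005677 + 0.004933 + 0.007007 + 0.01027 + 0.003740 = 0.03163 K/W
Q = ΔT/ΣR = (293.9 K − 278.75 K)/0.03163 = 479 W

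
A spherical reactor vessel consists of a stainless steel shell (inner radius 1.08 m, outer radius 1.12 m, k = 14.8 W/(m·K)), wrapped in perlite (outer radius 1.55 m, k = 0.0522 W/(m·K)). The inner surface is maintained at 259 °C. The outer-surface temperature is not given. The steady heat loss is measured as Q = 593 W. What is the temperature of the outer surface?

Series resistances:
  R_stainless steel = (1/1.08 − 1/1.12)/(4πk) = 0.03307/(4π·14.8) = 1.778×10^-4 K/W
  R_perlite = (1/1.12 − 1/1.55)/(4πk) = 0.2477/(4π·0.0522) = 0.3776 K/W
ΣR = 0.3778 K/W
ΔT = Q·ΣR = 593 × 0.3778 = 224.0 K
Heat flows outward, so T_out = T_in − ΔT = 259 − 224.0 = 35.0 °C

T_out = 35.0 °C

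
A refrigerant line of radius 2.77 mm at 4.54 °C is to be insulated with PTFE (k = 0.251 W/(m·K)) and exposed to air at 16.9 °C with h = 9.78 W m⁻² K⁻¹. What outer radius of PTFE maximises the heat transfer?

r_cr = 2.57 cm

For a cylinder, r_cr = k_ins/h = 0.251/9.78 = 0.0257 m = 2.57 cm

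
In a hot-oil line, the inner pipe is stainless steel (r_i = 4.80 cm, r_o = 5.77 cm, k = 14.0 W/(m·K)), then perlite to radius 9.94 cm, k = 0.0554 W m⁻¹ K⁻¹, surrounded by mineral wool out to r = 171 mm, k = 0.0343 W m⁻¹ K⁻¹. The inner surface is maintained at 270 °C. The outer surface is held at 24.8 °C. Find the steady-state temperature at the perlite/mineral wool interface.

T = 176 °C

Treat each layer as a resistance in series:
  R'_stainless steel = ln(0.0577/0.0480)/(2πk) = 0.1841/(2π·14.0) = 0.002092 m·K/W
  R'_perlite = ln(0.0994/0.0577)/(2πk) = 0.5439/(2π·0.0554) = 1.563 m·K/W
  R'_mineral wool = ln(0.171/0.0994)/(2πk) = 0.5425/(2π·0.0343) = 2.517 m·K/W
ΣR = 0.002092 + 1.563 + 2.517 = 4.082 m·K/W
Q' = ΔT/ΣR = (270 °C − 24.8 °C)/4.082 = 60.07 W/m
From the inner boundary to the perlite/mineral wool interface, ΣR_partial = 1.565 m·K/W.
T_interface = T_in − Q'·ΣR_partial = 270 °C − (60.07)(1.565) = 176 °C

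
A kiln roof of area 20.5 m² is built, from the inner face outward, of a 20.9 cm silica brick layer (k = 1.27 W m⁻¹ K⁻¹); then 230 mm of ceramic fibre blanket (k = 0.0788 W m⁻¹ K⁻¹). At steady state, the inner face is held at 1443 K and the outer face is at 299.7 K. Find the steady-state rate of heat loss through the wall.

Series thermal resistances, inner to outer:
  R_silica brick = L/(kA) = 0.209/(1.27·20.5) = 0.008028 K/W
  R_ceramic fibre blanket = L/(kA) = 0.230/(0.0788·20.5) = 0.1424 K/W
ΣR = 0.008028 + 0.1424 = 0.1504 K/W
Q = ΔT/ΣR = (1443 K − 299.7 K)/0.1504 = 7600 W

Q = 7.60 kW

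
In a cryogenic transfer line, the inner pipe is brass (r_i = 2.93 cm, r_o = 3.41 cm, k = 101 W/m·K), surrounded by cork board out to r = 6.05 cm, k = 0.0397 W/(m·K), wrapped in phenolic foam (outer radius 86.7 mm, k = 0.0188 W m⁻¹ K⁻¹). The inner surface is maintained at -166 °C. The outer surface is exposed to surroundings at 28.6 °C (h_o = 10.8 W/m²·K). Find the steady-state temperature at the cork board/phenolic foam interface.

T = -84.9 °C

Series thermal resistances, inner to outer:
  R'_brass = ln(0.0341/0.0293)/(2πk) = 0.1517/(2π·101) = 2.391×10^-4 m·K/W
  R'_cork board = ln(0.0605/0.0341)/(2πk) = 0.5733/(2π·0.0397) = 2.299 m·K/W
  R'_phenolic foam = ln(0.0867/0.0605)/(2πk) = 0.3598/(2π·0.0188) = 3.046 m·K/W
  R'_conv,out = 1/(2πr h) = 1/(2π·0.0867·10.8) = 0.1700 m·K/W
ΣR = 2.391×10^-4 + 2.299 + 3.046 + 0.1700 = 5.515 m·K/W
Q' = ΔT/ΣR = (-166 °C − 28.6 °C)/5.515 = -35.29 W/m
From the inner boundary to the cork board/phenolic foam interface, ΣR_partial = 2.299 m·K/W.
T_interface = T_in − Q'·ΣR_partial = -166 °C − (-35.29)(2.299) = -84.9 °C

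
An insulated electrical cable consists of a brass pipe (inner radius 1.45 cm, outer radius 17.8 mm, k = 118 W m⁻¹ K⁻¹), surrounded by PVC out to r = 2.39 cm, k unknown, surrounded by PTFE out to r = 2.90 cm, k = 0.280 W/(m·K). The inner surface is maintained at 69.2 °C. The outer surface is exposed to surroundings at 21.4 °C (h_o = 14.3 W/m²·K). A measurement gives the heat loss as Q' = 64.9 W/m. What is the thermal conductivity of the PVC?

ΣR = ΔT/Q' = |69.2 − 21.4|/64.9 = 0.7365 m·K/W
Known resistances:
  R'_brass = ln(0.0178/0.0145)/(2πk) = 0.2050/(2π·118) = 2.766×10^-4 m·K/W
  R'_PTFE = ln(0.0290/0.0239)/(2πk) = 0.1934/(2π·0.280) = 0.1099 m·K/W
  R'_conv,out = 1/(2πr h) = 1/(2π·0.0290·14.3) = 0.3838 m·K/W
R_PVC = ΣR − ΣR_known = 0.7365 − 0.4940 = 0.2425 m·K/W
ln(r₂/r₁)/(2πk) = 0.2425 ⇒ k = 0.2947/(2π·0.2425) = 0.193 W/m·K

k = 0.193 W/m·K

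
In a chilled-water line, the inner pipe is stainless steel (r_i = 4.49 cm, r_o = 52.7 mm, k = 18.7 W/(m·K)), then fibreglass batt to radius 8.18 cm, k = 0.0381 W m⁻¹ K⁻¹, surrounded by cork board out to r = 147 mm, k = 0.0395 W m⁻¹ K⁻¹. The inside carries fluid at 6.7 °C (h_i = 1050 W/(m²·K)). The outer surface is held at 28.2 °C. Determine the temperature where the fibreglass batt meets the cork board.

T = 16.1 °C

Resistance network (inner→outer):
  R'_conv,in = 1/(2πr h) = 1/(2π·0.0449·1050) = 0.003376 m·K/W
  R'_stainless steel = ln(0.0527/0.0449)/(2πk) = 0.1602/(2π·18.7) = 0.001363 m·K/W
  R'_fibreglass batt = ln(0.0818/0.0527)/(2πk) = 0.4397/(2π·0.0381) = 1.837 m·K/W
  R'_cork board = ln(0.147/0.0818)/(2πk) = 0.5862/(2π·0.0395) = 2.362 m·K/W
ΣR = 0.003376 + 0.001363 + 1.837 + 2.362 = 4.204 m·K/W
Q' = ΔT/ΣR = (6.7 °C − 28.2 °C)/4.204 = -5.114 W/m
From the inner boundary to the fibreglass batt/cork board interface, ΣR_partial = 1.842 m·K/W.
T_interface = T_in − Q'·ΣR_partial = 6.7 °C − (-5.114)(1.842) = 16.1 °C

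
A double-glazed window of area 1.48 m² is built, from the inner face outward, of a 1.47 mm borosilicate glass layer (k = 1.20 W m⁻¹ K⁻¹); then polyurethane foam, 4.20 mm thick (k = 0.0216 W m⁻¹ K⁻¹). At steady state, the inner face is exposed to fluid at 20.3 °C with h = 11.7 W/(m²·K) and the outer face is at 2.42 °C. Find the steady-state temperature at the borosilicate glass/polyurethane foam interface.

T = 14.8 °C

Treat each layer as a resistance in series:
  R_conv,in = 1/(hA) = 1/(11.7·1.48) = 0.05775 K/W
  R_borosilicate glass = L/(kA) = 0.00147/(1.20·1.48) = 8.277×10^-4 K/W
  R_polyurethane foam = L/(kA) = 0.00420/(0.0216·1.48) = 0.1314 K/W
ΣR = 0.05775 + 8.277×10^-4 + 0.1314 = 0.1900 K/W
Q = ΔT/ΣR = (20.3 °C − 2.42 °C)/0.1900 = 94.11 W
From the inner boundary to the borosilicate glass/polyurethane foam interface, ΣR_partial = 0.05858 K/W.
T_interface = T_in − Q·ΣR_partial = 20.3 °C − (94.11)(0.05858) = 14.8 °C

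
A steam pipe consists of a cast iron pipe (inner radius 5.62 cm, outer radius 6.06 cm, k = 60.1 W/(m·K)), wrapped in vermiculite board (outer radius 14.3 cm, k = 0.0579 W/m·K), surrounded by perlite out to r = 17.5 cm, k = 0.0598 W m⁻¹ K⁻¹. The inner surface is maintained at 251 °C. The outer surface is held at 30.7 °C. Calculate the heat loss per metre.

Q' = 76.0 W/m

Resistance network (inner→outer):
  R'_cast iron = ln(0.0606/0.0562)/(2πk) = 0.07538/(2π·60.1) = 1.996×10^-4 m·K/W
  R'_vermiculite board = ln(0.143/0.0606)/(2πk) = 0.8585/(2π·0.0579) = 2.360 m·K/W
  R'_perlite = ln(0.175/0.143)/(2πk) = 0.2019/(2π·0.0598) = 0.5375 m·K/W
ΣR = 1.996×10^-4 + 2.360 + 0.5375 = 2.898 m·K/W
Q' = ΔT/ΣR = (251 °C − 30.7 °C)/2.898 = 76.0 W/m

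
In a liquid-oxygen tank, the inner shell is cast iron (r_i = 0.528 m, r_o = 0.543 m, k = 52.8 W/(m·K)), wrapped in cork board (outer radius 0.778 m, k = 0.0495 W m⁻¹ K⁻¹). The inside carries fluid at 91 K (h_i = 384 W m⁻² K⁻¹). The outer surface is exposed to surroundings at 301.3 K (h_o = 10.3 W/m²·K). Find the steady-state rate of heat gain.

Series thermal resistances, inner to outer:
  R_conv,in = 1/(4πr²h) = 1/(4π·0.528²·384) = 7.433×10^-4 K/W
  R_cast iron = (1/0.528 − 1/0.543)/(4πk) = 0.05232/(4π·52.8) = 7.885×10^-5 K/W
  R_cork board = (1/0.543 − 1/0.778)/(4πk) = 0.5563/(4π·0.0495) = 0.8943 K/W
  R_conv,out = 1/(4πr²h) = 1/(4π·0.778²·10.3) = 0.01276 K/W
ΣR = 7.433×10^-4 + 7.885×10^-5 + 0.8943 + 0.01276 = 0.9079 K/W
Q = ΔT/ΣR = (91 K − 301.3 K)/0.9079 = -232 W
(Negative Q ⇒ heat flows inward; heat gain = 232 W.)

Q = 232 W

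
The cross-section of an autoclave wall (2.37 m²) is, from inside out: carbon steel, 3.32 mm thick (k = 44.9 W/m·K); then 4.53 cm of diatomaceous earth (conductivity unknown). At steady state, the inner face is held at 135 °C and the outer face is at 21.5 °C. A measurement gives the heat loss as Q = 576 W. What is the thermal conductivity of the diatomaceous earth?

k = 0.0970 W/m·K

ΣR = ΔT/Q = |135 − 21.5|/576 = 0.1970 K/W
Known resistances:
  R_carbon steel = L/(kA) = 0.00332/(44.9·2.37) = 3.120×10^-5 K/W
R_diatomaceous earth = ΣR − ΣR_known = 0.1970 − 3.120×10^-5 = 0.1970 K/W
L/(kA) = 0.1970 ⇒ k = 0.0453/(0.1970·2.37) = 0.0970 W/m·K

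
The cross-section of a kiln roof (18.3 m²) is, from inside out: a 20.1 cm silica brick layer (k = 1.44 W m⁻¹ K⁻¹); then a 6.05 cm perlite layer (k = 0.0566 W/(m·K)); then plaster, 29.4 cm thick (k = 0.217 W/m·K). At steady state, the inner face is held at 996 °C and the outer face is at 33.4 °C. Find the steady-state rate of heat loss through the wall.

Q = 6.87 kW

Treat each layer as a resistance in series:
  R_silica brick = L/(kA) = 0.201/(1.44·18.3) = 0.007628 K/W
  R_perlite = L/(kA) = 0.0605/(0.0566·18.3) = 0.05841 K/W
  R_plaster = L/(kA) = 0.294/(0.217·18.3) = 0.07403 K/W
ΣR = 0.007628 + 0.05841 + 0.07403 = 0.1401 K/W
Q = ΔT/ΣR = (996 °C − 33.4 °C)/0.1401 = 6870 W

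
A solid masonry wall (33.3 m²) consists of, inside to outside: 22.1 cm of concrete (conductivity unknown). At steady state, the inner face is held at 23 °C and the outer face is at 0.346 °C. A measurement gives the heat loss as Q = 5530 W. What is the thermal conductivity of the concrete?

k = 1.62 W/m·K

ΣR = ΔT/Q = |23 − 0.346|/5530 = 0.004097 K/W
L/(kA) = 0.004097 ⇒ k = 0.221/(0.004097·33.3) = 1.62 W/m·K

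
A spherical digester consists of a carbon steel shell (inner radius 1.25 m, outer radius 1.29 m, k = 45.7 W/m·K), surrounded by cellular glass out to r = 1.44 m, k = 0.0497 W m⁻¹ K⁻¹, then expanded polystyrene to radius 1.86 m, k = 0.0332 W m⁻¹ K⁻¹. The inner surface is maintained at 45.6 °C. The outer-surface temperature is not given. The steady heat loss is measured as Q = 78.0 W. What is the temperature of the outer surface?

Sum the resistances:
  R_carbon steel = (1/1.25 − 1/1.29)/(4πk) = 0.02481/(4π·45.7) = 4.320×10^-5 K/W
  R_cellular glass = (1/1.29 − 1/1.44)/(4πk) = 0.08075/(4π·0.0497) = 0.1293 K/W
  R_expanded polystyrene = (1/1.44 − 1/1.86)/(4πk) = 0.1568/(4π·0.0332) = 0.3759 K/W
ΣR = 0.5052 K/W
ΔT = Q·ΣR = 78.0 × 0.5052 = 39.41 K
Heat flows outward, so T_out = T_in − ΔT = 45.6 − 39.41 = 6.19 °C

T_out = 6.19 °C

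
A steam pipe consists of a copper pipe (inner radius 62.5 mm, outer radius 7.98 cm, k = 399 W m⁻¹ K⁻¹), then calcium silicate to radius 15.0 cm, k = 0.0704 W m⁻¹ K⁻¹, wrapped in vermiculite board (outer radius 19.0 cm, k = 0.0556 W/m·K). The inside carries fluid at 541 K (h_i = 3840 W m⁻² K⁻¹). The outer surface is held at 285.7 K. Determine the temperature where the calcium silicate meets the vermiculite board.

Resistance network (inner→outer):
  R'_conv,in = 1/(2πr h) = 1/(2π·0.0625·3840) = 6.631×10^-4 m·K/W
  R'_copper = ln(0.0798/0.0625)/(2πk) = 0.2444/(2π·399) = 9.747×10^-5 m·K/W
  R'_calcium silicate = ln(0.150/0.0798)/(2πk) = 0.6311/(2π·0.0704) = 1.427 m·K/W
  R'_vermiculite board = ln(0.190/0.150)/(2πk) = 0.2364/(2π·0.0556) = 0.6767 m·K/W
ΣR = 6.631×10^-4 + 9.747×10^-5 + 1.427 + 0.6767 = 2.104 m·K/W
Q' = ΔT/ΣR = (541 K − 285.7 K)/2.104 = 121.3 W/m
From the inner boundary to the calcium silicate/vermiculite board interface, ΣR_partial = 1.428 m·K/W.
T_interface = T_in − Q'·ΣR_partial = 541 K − (121.3)(1.428) = 367.8 K

T = 367.8 K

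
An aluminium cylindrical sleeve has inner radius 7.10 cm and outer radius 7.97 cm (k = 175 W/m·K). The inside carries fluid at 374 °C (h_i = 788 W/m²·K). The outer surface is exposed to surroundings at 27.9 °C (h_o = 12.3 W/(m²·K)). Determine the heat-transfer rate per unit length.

Treat each layer as a resistance in series:
  R'_conv,in = 1/(2πr h) = 1/(2π·0.0710·788) = 0.002845 m·K/W
  R'_aluminium = ln(0.0797/0.0710)/(2πk) = 0.1156/(2π·175) = 1.051×10^-4 m·K/W
  R'_conv,out = 1/(2πr h) = 1/(2π·0.0797·12.3) = 0.1624 m·K/W
ΣR = 0.002845 + 1.051×10^-4 + 0.1624 = 0.1654 m·K/W
Q' = ΔT/ΣR = (374 °C − 27.9 °C)/0.1654 = 2090 W/m

Q' = 2.09 kW/m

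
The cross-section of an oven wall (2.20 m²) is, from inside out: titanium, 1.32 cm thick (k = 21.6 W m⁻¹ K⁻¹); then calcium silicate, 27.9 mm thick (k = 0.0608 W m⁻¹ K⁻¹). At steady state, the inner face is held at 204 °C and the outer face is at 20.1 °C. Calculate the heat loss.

Q = 880 W

Treat each layer as a resistance in series:
  R_titanium = L/(kA) = 0.0132/(21.6·2.20) = 2.778×10^-4 K/W
  R_calcium silicate = L/(kA) = 0.0279/(0.0608·2.20) = 0.2086 K/W
ΣR = 2.778×10^-4 + 0.2086 = 0.2089 K/W
Q = ΔT/ΣR = (204 °C − 20.1 °C)/0.2089 = 880 W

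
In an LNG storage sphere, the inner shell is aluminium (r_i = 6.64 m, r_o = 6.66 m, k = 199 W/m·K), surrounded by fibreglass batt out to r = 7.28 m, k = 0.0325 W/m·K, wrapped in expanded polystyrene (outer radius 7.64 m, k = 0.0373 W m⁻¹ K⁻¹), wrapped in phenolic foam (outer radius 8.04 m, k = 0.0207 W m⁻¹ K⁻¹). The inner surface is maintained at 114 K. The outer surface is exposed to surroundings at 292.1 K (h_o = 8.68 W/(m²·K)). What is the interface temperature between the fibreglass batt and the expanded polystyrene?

Resistance network (inner→outer):
  R_aluminium = (1/6.64 − 1/6.66)/(4πk) = 4.523×10^-4/(4π·199) = 1.809×10^-7 K/W
  R_fibreglass batt = (1/6.66 − 1/7.28)/(4πk) = 0.01279/(4π·0.0325) = 0.03131 K/W
  R_expanded polystyrene = (1/7.28 − 1/7.64)/(4πk) = 0.006473/(4π·0.0373) = 0.01381 K/W
  R_phenolic foam = (1/7.64 − 1/8.04)/(4πk) = 0.006512/(4π·0.0207) = 0.02503 K/W
  R_conv,out = 1/(4πr²h) = 1/(4π·8.04²·8.68) = 1.418×10^-4 K/W
ΣR = 1.809×10^-7 + 0.03131 + 0.01381 + 0.02503 + 1.418×10^-4 = 0.07029 K/W
Q = ΔT/ΣR = (114 K − 292.1 K)/0.07029 = -2534 W
From the inner boundary to the fibreglass batt/expanded polystyrene interface, ΣR_partial = 0.03131 K/W.
T_interface = T_in − Q·ΣR_partial = 114 K − (-2534)(0.03131) = 193.3 K

T = 193.3 K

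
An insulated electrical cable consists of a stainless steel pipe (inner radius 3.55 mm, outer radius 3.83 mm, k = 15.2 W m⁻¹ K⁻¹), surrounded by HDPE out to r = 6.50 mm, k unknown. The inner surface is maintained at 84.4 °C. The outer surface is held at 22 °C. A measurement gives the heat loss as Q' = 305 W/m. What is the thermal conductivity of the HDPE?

k = 0.413 W/m·K

ΣR = ΔT/Q' = |84.4 − 22|/305 = 0.2046 m·K/W
Known resistances:
  R'_stainless steel = ln(0.00383/0.00355)/(2πk) = 0.07592/(2π·15.2) = 7.949×10^-4 m·K/W
R_HDPE = ΣR − ΣR_known = 0.2046 − 7.949×10^-4 = 0.2038 m·K/W
ln(r₂/r₁)/(2πk) = 0.2038 ⇒ k = 0.5289/(2π·0.2038) = 0.413 W/m·K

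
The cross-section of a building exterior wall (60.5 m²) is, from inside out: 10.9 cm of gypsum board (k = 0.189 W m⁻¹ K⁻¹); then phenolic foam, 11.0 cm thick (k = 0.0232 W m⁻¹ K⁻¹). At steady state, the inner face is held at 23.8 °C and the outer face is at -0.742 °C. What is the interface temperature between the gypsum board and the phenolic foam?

T = 21.1 °C

Treat each layer as a resistance in series:
  R_gypsum board = L/(kA) = 0.109/(0.189·60.5) = 0.009533 K/W
  R_phenolic foam = L/(kA) = 0.110/(0.0232·60.5) = 0.07837 K/W
ΣR = 0.009533 + 0.07837 = 0.08790 K/W
Q = ΔT/ΣR = (23.8 °C − -0.742 °C)/0.08790 = 279.2 W
From the inner boundary to the gypsum board/phenolic foam interface, ΣR_partial = 0.009533 K/W.
T_interface = T_in − Q·ΣR_partial = 23.8 °C − (279.2)(0.009533) = 21.1 °C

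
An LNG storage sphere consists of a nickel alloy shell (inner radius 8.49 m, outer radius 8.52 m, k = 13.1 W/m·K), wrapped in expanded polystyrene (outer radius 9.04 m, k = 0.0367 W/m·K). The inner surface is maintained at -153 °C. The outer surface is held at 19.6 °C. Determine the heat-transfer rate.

Resistance network (inner→outer):
  R_nickel alloy = (1/8.49 − 1/8.52)/(4πk) = 4.147×10^-4/(4π·13.1) = 2.519×10^-6 K/W
  R_expanded polystyrene = (1/8.52 − 1/9.04)/(4πk) = 0.006751/(4π·0.0367) = 0.01464 K/W
ΣR = 2.519×10^-6 + 0.01464 = 0.01464 K/W
Q = ΔT/ΣR = (-153 °C − 19.6 °C)/0.01464 = -11800 W
(Negative Q ⇒ heat flows inward; heat gain = 11800 W.)

Q = 11800 W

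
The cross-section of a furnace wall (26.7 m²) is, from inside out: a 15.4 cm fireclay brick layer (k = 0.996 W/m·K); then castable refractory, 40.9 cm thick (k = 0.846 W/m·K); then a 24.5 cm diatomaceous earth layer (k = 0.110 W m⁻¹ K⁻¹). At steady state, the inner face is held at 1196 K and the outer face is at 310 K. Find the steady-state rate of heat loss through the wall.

Treat each layer as a resistance in series:
  R_fireclay brick = L/(kA) = 0.154/(0.996·26.7) = 0.005791 K/W
  R_castable refractory = L/(kA) = 0.409/(0.846·26.7) = 0.01811 K/W
  R_diatomaceous earth = L/(kA) = 0.245/(0.110·26.7) = 0.08342 K/W
ΣR = 0.005791 + 0.01811 + 0.08342 = 0.1073 K/W
Q = ΔT/ΣR = (1196 K − 310 K)/0.1073 = 8260 W

Q = 8.26 kW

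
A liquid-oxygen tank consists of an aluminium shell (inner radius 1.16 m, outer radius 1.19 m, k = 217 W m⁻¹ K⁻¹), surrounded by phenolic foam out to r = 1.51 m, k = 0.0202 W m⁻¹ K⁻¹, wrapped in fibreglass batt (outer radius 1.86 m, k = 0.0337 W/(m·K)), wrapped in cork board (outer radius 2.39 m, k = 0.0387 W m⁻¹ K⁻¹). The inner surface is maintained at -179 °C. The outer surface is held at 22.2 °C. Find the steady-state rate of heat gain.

Series thermal resistances, inner to outer:
  R_aluminium = (1/1.16 − 1/1.19)/(4πk) = 0.02173/(4π·217) = 7.970×10^-6 K/W
  R_phenolic foam = (1/1.19 − 1/1.51)/(4πk) = 0.1781/(4π·0.0202) = 0.7016 K/W
  R_fibreglass batt = (1/1.51 − 1/1.86)/(4πk) = 0.1246/(4π·0.0337) = 0.2943 K/W
  R_cork board = (1/1.86 − 1/2.39)/(4πk) = 0.1192/(4π·0.0387) = 0.2452 K/W
ΣR = 7.970×10^-6 + 0.7016 + 0.2943 + 0.2452 = 1.241 K/W
Q = ΔT/ΣR = (-179 °C − 22.2 °C)/1.241 = -162 W
(Negative Q ⇒ heat flows inward; heat gain = 162 W.)

Q = 162 W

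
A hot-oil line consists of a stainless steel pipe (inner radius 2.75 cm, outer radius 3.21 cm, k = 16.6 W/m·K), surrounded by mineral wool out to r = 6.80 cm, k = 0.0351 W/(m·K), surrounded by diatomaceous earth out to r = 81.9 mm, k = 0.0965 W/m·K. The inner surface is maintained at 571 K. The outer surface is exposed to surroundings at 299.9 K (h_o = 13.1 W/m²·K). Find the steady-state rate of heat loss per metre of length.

Series thermal resistances, inner to outer:
  R'_stainless steel = ln(0.0321/0.0275)/(2πk) = 0.1547/(2π·16.6) = 0.001483 m·K/W
  R'_mineral wool = ln(0.0680/0.0321)/(2πk) = 0.7507/(2π·0.0351) = 3.404 m·K/W
  R'_diatomaceous earth = ln(0.0819/0.0680)/(2πk) = 0.1860/(2π·0.0965) = 0.3068 m·K/W
  R'_conv,out = 1/(2πr h) = 1/(2π·0.0819·13.1) = 0.1483 m·K/W
ΣR = 0.001483 + 3.404 + 0.3068 + 0.1483 = 3.861 m·K/W
Q' = ΔT/ΣR = (571 K − 299.9 K)/3.861 = 70.2 W/m

Q' = 70.2 W/m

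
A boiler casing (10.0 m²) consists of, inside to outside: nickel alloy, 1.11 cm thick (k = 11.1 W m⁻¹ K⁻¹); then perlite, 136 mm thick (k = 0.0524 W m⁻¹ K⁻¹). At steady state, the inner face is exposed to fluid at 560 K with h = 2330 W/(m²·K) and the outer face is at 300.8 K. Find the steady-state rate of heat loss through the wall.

Q = 998 W

Series thermal resistances, inner to outer:
  R_conv,in = 1/(hA) = 1/(2330·10.0) = 4.292×10^-5 K/W
  R_nickel alloy = L/(kA) = 0.0111/(11.1·10.0) = 1.000×10^-4 K/W
  R_perlite = L/(kA) = 0.136/(0.0524·10.0) = 0.2595 K/W
ΣR = 4.292×10^-5 + 1.000×10^-4 + 0.2595 = 0.2596 K/W
Q = ΔT/ΣR = (560 K − 300.8 K)/0.2596 = 998 W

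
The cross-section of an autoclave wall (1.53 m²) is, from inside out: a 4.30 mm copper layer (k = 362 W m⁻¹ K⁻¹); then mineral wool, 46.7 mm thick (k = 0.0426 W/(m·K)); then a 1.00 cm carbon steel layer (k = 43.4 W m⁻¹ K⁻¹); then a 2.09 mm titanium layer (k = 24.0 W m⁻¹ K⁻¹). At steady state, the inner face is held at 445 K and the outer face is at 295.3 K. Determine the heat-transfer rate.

Q = 209 W

Resistance network (inner→outer):
  R_copper = L/(kA) = 0.00430/(362·1.53) = 7.764×10^-6 K/W
  R_mineral wool = L/(kA) = 0.0467/(0.0426·1.53) = 0.7165 K/W
  R_carbon steel = L/(kA) = 0.0100/(43.4·1.53) = 1.506×10^-4 K/W
  R_titanium = L/(kA) = 0.00209/(24.0·1.53) = 5.692×10^-5 K/W
ΣR = 7.764×10^-6 + 0.7165 + 1.506×10^-4 + 5.692×10^-5 = 0.7167 K/W
Q = ΔT/ΣR = (445 K − 295.3 K)/0.7167 = 209 W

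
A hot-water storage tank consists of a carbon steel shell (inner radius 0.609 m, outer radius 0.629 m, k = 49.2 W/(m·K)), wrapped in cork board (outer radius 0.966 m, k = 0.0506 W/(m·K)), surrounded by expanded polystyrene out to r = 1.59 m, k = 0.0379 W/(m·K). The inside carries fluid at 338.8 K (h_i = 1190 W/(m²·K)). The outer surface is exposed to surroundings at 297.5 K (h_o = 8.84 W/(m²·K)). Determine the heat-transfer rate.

Series thermal resistances, inner to outer:
  R_conv,in = 1/(4πr²h) = 1/(4π·0.609²·1190) = 1.803×10^-4 K/W
  R_carbon steel = (1/0.609 − 1/0.629)/(4πk) = 0.05221/(4π·49.2) = 8.445×10^-5 K/W
  R_cork board = (1/0.629 − 1/0.966)/(4πk) = 0.5546/(4π·0.0506) = 0.8723 K/W
  R_expanded polystyrene = (1/0.966 − 1/1.59)/(4πk) = 0.4063/(4π·0.0379) = 0.8530 K/W
  R_conv,out = 1/(4πr²h) = 1/(4π·1.59²·8.84) = 0.003561 K/W
ΣR = 1.803×10^-4 + 8.445×10^-5 + 0.8723 + 0.8530 + 0.003561 = 1.729 K/W
Q = ΔT/ΣR = (338.8 K − 297.5 K)/1.729 = 23.9 W

Q = 23.9 W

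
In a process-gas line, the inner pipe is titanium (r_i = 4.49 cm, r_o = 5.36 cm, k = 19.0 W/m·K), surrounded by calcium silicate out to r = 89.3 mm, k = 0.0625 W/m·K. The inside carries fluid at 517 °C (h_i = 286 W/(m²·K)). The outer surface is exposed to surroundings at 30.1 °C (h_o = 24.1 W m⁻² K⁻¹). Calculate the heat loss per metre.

Resistance network (inner→outer):
  R'_conv,in = 1/(2πr h) = 1/(2π·0.0449·286) = 0.01239 m·K/W
  R'_titanium = ln(0.0536/0.0449)/(2πk) = 0.1771/(2π·19.0) = 0.001484 m·K/W
  R'_calcium silicate = ln(0.0893/0.0536)/(2πk) = 0.5105/(2π·0.0625) = 1.300 m·K/W
  R'_conv,out = 1/(2πr h) = 1/(2π·0.0893·24.1) = 0.07395 m·K/W
ΣR = 0.01239 + 0.001484 + 1.300 + 0.07395 = 1.388 m·K/W
Q' = ΔT/ΣR = (517 °C − 30.1 °C)/1.388 = 351 W/m

Q' = 351 W/m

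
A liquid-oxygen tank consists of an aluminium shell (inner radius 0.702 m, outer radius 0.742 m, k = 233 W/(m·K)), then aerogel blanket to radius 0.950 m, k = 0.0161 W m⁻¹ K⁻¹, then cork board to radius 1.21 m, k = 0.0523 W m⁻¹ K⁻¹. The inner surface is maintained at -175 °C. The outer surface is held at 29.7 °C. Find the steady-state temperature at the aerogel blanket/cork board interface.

T = -9.4 °C

Series thermal resistances, inner to outer:
  R_aluminium = (1/0.702 − 1/0.742)/(4πk) = 0.07679/(4π·233) = 2.623×10^-5 K/W
  R_aerogel blanket = (1/0.742 − 1/0.950)/(4πk) = 0.2951/(4π·0.0161) = 1.458 K/W
  R_cork board = (1/0.950 − 1/1.21)/(4πk) = 0.2262/(4π·0.0523) = 0.3442 K/W
ΣR = 2.623×10^-5 + 1.458 + 0.3442 = 1.802 K/W
Q = ΔT/ΣR = (-175 °C − 29.7 °C)/1.802 = -113.6 W
From the inner boundary to the aerogel blanket/cork board interface, ΣR_partial = 1.458 K/W.
T_interface = T_in − Q·ΣR_partial = -175 °C − (-113.6)(1.458) = -9.4 °C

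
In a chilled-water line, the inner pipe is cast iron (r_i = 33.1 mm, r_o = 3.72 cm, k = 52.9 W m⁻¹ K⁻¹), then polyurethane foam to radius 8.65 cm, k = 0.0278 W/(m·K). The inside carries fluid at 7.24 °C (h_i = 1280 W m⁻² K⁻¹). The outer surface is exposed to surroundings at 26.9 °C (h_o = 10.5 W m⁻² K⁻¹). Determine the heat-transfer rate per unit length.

Series thermal resistances, inner to outer:
  R'_conv,in = 1/(2πr h) = 1/(2π·0.0331·1280) = 0.003756 m·K/W
  R'_cast iron = ln(0.0372/0.0331)/(2πk) = 0.1168/(2π·52.9) = 3.513×10^-4 m·K/W
  R'_polyurethane foam = ln(0.0865/0.0372)/(2πk) = 0.8438/(2π·0.0278) = 4.831 m·K/W
  R'_conv,out = 1/(2πr h) = 1/(2π·0.0865·10.5) = 0.1752 m·K/W
ΣR = 0.003756 + 3.513×10^-4 + 4.831 + 0.1752 = 5.010 m·K/W
Q' = ΔT/ΣR = (7.24 °C − 26.9 °C)/5.010 = -3.92 W/m
(Negative Q' ⇒ heat flows inward; heat gain = 3.92 W/m.)

Q' = 3.92 W/m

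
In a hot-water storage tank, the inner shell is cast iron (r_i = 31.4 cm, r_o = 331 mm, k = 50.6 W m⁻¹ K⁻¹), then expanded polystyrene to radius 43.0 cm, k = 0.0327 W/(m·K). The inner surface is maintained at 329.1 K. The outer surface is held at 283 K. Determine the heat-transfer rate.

Treat each layer as a resistance in series:
  R_cast iron = (1/0.314 − 1/0.331)/(4πk) = 0.1636/(4π·50.6) = 2.572×10^-4 K/W
  R_expanded polystyrene = (1/0.331 − 1/0.430)/(4πk) = 0.6956/(4π·0.0327) = 1.693 K/W
ΣR = 2.572×10^-4 + 1.693 = 1.693 K/W
Q = ΔT/ΣR = (329.1 K − 283 K)/1.693 = 27.2 W

Q = 27.2 W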